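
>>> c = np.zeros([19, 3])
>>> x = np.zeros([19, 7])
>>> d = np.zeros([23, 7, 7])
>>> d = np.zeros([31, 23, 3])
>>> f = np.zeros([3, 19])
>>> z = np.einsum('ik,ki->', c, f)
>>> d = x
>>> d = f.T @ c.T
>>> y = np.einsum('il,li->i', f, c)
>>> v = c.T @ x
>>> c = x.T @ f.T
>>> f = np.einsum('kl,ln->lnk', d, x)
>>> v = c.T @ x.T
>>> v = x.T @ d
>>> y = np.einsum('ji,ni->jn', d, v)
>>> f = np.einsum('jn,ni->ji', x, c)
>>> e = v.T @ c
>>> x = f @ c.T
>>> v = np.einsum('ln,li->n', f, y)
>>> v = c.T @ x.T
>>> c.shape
(7, 3)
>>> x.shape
(19, 7)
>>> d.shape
(19, 19)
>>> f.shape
(19, 3)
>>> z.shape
()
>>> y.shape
(19, 7)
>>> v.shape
(3, 19)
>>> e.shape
(19, 3)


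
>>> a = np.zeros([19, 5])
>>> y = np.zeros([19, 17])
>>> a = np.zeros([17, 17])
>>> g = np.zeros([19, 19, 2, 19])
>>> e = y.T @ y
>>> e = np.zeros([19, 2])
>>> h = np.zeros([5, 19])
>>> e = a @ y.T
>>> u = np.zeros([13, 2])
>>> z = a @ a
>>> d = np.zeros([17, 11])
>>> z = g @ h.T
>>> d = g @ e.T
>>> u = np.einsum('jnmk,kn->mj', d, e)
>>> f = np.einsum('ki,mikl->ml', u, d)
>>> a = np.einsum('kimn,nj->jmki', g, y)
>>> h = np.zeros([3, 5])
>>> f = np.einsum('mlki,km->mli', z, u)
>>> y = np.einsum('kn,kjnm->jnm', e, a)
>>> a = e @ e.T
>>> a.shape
(17, 17)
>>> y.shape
(2, 19, 19)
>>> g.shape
(19, 19, 2, 19)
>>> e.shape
(17, 19)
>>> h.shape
(3, 5)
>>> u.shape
(2, 19)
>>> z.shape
(19, 19, 2, 5)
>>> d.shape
(19, 19, 2, 17)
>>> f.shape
(19, 19, 5)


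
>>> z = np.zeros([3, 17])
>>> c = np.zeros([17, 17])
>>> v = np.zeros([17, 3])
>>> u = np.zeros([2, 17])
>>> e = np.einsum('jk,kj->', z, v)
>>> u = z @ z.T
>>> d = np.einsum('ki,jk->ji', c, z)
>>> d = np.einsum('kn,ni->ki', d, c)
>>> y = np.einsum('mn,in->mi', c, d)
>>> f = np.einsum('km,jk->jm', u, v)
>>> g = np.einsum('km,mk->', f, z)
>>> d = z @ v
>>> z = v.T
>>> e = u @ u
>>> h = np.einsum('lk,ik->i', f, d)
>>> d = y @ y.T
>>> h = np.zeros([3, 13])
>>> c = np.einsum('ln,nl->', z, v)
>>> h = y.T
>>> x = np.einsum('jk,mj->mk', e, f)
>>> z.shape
(3, 17)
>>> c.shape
()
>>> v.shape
(17, 3)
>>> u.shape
(3, 3)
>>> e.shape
(3, 3)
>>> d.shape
(17, 17)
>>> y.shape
(17, 3)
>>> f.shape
(17, 3)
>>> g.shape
()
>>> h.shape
(3, 17)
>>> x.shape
(17, 3)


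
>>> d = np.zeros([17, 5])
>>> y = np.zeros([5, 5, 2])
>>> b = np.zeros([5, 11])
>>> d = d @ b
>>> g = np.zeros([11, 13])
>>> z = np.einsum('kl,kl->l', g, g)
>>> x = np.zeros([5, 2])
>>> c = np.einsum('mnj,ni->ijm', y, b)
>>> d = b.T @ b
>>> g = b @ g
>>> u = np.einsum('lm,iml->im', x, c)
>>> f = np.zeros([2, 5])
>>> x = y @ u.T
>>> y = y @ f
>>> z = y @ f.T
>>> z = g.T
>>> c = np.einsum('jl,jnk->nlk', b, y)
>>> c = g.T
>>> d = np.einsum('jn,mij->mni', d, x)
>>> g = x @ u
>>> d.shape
(5, 11, 5)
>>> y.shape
(5, 5, 5)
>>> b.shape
(5, 11)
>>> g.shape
(5, 5, 2)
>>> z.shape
(13, 5)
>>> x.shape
(5, 5, 11)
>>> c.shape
(13, 5)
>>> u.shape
(11, 2)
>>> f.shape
(2, 5)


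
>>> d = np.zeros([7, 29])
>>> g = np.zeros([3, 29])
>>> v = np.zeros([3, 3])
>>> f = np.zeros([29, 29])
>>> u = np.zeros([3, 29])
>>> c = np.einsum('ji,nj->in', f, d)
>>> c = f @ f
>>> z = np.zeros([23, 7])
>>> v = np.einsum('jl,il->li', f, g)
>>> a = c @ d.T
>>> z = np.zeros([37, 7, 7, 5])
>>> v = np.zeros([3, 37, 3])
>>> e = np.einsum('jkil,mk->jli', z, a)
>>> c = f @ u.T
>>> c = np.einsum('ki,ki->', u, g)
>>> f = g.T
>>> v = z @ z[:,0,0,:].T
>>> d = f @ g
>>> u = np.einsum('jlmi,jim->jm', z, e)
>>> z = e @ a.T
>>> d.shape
(29, 29)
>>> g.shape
(3, 29)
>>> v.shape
(37, 7, 7, 37)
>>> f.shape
(29, 3)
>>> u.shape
(37, 7)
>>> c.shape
()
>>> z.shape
(37, 5, 29)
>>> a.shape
(29, 7)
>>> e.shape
(37, 5, 7)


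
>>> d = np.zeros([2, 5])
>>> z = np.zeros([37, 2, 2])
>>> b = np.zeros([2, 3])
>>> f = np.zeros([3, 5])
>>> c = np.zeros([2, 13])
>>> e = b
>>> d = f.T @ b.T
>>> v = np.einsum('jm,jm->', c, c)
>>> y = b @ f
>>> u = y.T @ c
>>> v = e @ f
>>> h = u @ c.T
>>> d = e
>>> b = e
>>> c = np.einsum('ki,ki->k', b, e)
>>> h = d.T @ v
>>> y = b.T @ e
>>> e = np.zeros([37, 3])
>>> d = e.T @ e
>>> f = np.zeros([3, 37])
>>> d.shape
(3, 3)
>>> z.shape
(37, 2, 2)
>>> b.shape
(2, 3)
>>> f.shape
(3, 37)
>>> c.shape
(2,)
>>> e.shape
(37, 3)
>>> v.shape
(2, 5)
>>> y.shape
(3, 3)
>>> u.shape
(5, 13)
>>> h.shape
(3, 5)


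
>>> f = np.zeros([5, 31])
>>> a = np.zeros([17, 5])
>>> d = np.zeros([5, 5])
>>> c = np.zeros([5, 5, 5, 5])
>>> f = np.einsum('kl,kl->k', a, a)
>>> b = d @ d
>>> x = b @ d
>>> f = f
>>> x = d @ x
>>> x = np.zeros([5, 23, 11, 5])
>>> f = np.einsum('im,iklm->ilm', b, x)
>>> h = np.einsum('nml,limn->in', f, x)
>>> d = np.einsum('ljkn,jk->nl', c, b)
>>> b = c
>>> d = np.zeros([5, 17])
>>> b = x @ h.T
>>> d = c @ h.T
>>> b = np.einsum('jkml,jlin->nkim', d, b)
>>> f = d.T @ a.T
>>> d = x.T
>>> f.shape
(23, 5, 5, 17)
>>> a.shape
(17, 5)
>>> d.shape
(5, 11, 23, 5)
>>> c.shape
(5, 5, 5, 5)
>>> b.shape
(23, 5, 11, 5)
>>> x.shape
(5, 23, 11, 5)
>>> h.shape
(23, 5)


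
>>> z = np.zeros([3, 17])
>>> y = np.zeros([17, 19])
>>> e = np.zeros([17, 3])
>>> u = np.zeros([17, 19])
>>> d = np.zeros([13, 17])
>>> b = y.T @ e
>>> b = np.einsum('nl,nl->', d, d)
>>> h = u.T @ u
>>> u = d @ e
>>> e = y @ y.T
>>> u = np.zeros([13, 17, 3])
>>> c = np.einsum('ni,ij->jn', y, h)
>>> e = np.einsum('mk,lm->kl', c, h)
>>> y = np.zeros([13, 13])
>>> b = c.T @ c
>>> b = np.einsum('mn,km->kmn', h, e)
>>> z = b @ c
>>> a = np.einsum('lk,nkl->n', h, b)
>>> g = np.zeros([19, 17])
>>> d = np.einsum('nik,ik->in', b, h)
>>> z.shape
(17, 19, 17)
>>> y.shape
(13, 13)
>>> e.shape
(17, 19)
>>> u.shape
(13, 17, 3)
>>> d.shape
(19, 17)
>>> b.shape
(17, 19, 19)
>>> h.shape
(19, 19)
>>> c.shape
(19, 17)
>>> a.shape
(17,)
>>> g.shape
(19, 17)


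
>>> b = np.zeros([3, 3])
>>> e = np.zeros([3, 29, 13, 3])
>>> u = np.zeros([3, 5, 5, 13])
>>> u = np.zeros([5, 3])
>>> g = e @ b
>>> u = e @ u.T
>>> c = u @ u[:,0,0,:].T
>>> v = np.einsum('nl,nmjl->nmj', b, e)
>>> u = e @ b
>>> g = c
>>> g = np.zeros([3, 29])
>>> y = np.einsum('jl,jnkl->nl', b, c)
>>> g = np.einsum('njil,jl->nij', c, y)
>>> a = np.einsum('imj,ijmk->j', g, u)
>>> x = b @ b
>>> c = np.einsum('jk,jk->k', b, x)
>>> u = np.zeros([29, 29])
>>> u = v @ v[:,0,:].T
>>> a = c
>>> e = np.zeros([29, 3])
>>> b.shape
(3, 3)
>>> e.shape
(29, 3)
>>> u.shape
(3, 29, 3)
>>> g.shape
(3, 13, 29)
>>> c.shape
(3,)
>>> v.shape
(3, 29, 13)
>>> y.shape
(29, 3)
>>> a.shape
(3,)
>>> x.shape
(3, 3)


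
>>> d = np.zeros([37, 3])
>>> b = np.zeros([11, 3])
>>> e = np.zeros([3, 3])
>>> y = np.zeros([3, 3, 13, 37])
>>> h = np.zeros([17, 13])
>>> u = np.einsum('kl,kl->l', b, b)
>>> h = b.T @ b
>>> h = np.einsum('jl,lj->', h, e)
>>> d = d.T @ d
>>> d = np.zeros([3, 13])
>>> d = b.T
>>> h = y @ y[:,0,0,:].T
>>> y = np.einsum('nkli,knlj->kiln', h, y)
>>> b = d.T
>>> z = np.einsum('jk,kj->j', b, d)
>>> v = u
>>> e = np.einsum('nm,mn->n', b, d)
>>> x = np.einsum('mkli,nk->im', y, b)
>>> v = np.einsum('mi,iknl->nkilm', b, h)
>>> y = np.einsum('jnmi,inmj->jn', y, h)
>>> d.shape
(3, 11)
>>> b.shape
(11, 3)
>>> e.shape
(11,)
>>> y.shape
(3, 3)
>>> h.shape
(3, 3, 13, 3)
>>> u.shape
(3,)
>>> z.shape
(11,)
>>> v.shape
(13, 3, 3, 3, 11)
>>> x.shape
(3, 3)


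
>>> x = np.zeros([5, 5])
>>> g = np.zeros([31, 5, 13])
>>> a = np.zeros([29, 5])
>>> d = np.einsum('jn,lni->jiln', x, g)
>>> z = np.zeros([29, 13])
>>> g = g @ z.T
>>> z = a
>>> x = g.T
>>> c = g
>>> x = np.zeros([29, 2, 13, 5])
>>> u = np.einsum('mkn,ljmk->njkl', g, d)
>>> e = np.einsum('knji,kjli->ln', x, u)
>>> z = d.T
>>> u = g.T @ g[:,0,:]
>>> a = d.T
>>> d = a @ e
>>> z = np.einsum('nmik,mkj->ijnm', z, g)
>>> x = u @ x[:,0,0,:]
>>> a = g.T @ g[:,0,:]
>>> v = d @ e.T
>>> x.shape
(29, 5, 5)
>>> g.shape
(31, 5, 29)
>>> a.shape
(29, 5, 29)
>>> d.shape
(5, 31, 13, 2)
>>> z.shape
(13, 29, 5, 31)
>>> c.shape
(31, 5, 29)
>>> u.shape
(29, 5, 29)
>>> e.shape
(5, 2)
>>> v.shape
(5, 31, 13, 5)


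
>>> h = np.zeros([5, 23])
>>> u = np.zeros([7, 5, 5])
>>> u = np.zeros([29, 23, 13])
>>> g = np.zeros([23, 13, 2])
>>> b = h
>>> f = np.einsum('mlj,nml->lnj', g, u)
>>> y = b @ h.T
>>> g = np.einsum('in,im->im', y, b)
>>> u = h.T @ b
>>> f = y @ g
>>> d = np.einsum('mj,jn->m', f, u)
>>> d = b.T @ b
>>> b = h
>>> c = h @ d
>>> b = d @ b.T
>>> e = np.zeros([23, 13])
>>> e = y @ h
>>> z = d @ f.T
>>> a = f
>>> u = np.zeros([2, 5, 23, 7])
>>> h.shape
(5, 23)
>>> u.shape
(2, 5, 23, 7)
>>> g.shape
(5, 23)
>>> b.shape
(23, 5)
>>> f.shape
(5, 23)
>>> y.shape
(5, 5)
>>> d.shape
(23, 23)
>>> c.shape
(5, 23)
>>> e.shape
(5, 23)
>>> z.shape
(23, 5)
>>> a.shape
(5, 23)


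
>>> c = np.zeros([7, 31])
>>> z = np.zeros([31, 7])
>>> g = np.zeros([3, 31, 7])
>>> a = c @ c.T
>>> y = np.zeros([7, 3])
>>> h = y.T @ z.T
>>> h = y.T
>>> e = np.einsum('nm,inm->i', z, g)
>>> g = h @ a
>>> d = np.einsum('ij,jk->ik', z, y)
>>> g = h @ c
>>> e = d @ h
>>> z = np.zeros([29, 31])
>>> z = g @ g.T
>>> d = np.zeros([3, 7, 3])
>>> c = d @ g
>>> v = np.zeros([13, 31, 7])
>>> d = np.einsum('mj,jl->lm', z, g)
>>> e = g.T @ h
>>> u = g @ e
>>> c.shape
(3, 7, 31)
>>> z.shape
(3, 3)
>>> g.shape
(3, 31)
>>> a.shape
(7, 7)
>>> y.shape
(7, 3)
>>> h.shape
(3, 7)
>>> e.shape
(31, 7)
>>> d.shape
(31, 3)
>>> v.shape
(13, 31, 7)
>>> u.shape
(3, 7)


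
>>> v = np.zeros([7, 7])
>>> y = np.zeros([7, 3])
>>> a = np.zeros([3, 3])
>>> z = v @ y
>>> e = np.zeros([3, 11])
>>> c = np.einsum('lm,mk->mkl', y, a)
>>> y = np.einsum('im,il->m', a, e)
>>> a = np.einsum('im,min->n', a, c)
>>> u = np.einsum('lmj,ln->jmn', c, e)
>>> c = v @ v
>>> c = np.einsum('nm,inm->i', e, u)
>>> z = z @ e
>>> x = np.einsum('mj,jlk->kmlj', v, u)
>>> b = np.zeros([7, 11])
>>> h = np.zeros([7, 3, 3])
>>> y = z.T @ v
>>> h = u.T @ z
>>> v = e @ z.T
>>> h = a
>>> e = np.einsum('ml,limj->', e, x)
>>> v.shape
(3, 7)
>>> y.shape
(11, 7)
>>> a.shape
(7,)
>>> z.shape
(7, 11)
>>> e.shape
()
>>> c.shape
(7,)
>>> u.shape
(7, 3, 11)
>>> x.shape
(11, 7, 3, 7)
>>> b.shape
(7, 11)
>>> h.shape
(7,)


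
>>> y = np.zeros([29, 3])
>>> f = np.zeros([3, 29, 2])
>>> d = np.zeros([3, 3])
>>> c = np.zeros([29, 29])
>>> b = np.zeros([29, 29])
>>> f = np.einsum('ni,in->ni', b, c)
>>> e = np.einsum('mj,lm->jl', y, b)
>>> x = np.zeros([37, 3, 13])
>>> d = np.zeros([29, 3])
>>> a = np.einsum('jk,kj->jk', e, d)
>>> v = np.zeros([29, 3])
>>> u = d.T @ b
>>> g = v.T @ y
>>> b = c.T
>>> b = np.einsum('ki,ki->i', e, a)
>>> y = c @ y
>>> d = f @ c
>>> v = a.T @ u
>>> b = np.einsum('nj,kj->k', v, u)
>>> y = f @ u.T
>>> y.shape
(29, 3)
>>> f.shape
(29, 29)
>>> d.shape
(29, 29)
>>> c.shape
(29, 29)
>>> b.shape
(3,)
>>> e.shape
(3, 29)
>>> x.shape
(37, 3, 13)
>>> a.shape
(3, 29)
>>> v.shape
(29, 29)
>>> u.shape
(3, 29)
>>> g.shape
(3, 3)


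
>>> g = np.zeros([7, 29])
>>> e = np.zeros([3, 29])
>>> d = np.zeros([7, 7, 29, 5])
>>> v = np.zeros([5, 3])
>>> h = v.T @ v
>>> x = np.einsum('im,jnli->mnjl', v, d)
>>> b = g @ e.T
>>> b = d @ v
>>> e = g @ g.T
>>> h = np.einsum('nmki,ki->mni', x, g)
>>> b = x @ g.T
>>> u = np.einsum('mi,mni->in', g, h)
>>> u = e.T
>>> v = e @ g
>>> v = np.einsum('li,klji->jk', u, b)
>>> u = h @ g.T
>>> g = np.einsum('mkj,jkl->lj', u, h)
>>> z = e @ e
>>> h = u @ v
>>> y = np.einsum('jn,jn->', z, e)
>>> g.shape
(29, 7)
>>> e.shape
(7, 7)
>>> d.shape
(7, 7, 29, 5)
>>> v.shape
(7, 3)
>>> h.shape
(7, 3, 3)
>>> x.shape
(3, 7, 7, 29)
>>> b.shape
(3, 7, 7, 7)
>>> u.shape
(7, 3, 7)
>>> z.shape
(7, 7)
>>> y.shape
()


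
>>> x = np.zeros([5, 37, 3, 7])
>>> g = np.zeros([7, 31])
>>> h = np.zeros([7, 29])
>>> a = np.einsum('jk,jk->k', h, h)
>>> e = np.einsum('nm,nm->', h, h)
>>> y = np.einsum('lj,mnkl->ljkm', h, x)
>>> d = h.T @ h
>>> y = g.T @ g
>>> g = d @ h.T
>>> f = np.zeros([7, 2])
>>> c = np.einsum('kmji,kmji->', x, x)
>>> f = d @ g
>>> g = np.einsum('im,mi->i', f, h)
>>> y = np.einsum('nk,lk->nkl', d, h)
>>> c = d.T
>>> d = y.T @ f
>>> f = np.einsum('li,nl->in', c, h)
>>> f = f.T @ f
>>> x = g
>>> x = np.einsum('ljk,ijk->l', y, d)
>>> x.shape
(29,)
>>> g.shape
(29,)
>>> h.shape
(7, 29)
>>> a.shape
(29,)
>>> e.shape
()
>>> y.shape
(29, 29, 7)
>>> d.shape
(7, 29, 7)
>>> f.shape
(7, 7)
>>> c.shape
(29, 29)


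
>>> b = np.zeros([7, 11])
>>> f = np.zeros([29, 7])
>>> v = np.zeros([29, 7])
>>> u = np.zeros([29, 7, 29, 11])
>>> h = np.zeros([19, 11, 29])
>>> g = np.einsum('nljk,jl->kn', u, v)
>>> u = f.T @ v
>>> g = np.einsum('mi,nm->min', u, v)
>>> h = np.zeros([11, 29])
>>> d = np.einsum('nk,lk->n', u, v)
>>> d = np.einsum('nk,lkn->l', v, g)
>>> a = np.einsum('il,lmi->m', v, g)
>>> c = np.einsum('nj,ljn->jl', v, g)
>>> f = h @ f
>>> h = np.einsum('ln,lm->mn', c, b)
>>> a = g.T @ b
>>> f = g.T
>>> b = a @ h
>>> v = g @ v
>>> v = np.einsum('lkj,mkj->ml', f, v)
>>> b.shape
(29, 7, 7)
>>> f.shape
(29, 7, 7)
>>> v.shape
(7, 29)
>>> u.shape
(7, 7)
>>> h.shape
(11, 7)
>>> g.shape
(7, 7, 29)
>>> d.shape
(7,)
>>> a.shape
(29, 7, 11)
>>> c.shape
(7, 7)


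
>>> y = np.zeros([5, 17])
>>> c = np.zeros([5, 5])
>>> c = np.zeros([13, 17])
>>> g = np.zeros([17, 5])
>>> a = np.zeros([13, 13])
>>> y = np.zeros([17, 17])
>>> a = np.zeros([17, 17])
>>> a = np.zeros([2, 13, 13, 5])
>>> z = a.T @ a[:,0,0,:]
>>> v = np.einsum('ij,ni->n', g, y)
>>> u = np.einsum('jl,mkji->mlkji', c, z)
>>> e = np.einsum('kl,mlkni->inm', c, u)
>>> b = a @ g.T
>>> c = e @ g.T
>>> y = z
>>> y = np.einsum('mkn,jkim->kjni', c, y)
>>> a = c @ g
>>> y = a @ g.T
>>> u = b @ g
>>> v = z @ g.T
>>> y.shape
(5, 13, 17)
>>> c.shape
(5, 13, 17)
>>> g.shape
(17, 5)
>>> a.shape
(5, 13, 5)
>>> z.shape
(5, 13, 13, 5)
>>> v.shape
(5, 13, 13, 17)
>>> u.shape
(2, 13, 13, 5)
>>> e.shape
(5, 13, 5)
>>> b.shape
(2, 13, 13, 17)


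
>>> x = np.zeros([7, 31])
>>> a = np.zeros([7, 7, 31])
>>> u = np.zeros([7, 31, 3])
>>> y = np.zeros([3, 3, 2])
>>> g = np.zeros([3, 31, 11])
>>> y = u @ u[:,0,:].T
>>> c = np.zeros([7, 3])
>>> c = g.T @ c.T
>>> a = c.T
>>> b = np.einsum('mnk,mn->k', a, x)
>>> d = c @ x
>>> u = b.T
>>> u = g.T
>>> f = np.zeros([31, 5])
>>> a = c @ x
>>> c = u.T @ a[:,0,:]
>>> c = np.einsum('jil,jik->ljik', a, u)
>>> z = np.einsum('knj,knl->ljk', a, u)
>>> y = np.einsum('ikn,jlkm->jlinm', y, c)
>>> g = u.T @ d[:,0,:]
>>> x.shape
(7, 31)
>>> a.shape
(11, 31, 31)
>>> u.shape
(11, 31, 3)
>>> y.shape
(31, 11, 7, 7, 3)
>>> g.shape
(3, 31, 31)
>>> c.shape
(31, 11, 31, 3)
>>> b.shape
(11,)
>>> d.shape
(11, 31, 31)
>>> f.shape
(31, 5)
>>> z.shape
(3, 31, 11)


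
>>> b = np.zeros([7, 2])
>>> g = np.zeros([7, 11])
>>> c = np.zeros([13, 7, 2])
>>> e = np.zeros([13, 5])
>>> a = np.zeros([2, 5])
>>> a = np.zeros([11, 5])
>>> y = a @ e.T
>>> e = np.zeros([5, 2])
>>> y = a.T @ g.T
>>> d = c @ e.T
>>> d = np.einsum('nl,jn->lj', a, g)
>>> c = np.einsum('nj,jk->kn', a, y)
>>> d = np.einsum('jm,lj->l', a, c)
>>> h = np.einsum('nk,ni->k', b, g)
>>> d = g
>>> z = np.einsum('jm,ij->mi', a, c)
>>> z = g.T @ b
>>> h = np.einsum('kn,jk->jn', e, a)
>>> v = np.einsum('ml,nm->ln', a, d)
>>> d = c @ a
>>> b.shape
(7, 2)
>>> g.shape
(7, 11)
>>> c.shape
(7, 11)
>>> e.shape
(5, 2)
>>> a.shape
(11, 5)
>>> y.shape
(5, 7)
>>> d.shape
(7, 5)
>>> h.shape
(11, 2)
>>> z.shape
(11, 2)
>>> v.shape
(5, 7)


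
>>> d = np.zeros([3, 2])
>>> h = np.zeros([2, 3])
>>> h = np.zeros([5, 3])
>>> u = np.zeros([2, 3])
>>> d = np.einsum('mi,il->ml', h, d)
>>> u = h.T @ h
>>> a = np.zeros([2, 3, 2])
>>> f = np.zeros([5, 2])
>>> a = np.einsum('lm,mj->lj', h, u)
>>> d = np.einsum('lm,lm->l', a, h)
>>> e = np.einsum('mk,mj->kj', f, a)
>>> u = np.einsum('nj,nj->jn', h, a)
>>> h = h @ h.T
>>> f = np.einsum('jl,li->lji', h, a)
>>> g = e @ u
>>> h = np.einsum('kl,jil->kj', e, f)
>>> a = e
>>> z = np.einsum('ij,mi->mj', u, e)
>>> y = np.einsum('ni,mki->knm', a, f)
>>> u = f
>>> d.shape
(5,)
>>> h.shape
(2, 5)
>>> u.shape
(5, 5, 3)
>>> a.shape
(2, 3)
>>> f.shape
(5, 5, 3)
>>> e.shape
(2, 3)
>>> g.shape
(2, 5)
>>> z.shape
(2, 5)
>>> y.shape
(5, 2, 5)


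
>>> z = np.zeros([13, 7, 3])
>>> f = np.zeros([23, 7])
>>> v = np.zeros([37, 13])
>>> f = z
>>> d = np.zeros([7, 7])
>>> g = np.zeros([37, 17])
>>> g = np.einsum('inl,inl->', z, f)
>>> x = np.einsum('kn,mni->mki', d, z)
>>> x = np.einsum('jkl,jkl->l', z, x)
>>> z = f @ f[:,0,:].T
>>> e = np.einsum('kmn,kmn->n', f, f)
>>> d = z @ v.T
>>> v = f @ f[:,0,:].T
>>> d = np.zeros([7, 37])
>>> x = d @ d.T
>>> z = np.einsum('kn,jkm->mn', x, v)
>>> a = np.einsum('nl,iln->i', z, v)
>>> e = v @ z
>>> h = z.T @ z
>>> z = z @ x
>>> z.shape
(13, 7)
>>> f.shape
(13, 7, 3)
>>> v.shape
(13, 7, 13)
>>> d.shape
(7, 37)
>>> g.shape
()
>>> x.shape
(7, 7)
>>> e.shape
(13, 7, 7)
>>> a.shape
(13,)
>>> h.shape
(7, 7)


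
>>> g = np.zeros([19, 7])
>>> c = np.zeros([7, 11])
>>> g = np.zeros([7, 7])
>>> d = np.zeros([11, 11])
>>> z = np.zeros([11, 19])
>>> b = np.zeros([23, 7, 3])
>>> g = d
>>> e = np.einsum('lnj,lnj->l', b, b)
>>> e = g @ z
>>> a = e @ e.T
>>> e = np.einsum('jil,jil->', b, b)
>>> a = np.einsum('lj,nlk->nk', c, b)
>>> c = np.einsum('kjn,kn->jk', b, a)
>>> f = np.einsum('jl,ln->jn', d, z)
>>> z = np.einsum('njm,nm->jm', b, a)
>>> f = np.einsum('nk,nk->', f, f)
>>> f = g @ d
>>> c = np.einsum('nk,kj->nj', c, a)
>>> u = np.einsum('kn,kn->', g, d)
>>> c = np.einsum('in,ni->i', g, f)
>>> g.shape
(11, 11)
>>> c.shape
(11,)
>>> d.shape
(11, 11)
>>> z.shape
(7, 3)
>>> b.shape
(23, 7, 3)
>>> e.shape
()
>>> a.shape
(23, 3)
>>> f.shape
(11, 11)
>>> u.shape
()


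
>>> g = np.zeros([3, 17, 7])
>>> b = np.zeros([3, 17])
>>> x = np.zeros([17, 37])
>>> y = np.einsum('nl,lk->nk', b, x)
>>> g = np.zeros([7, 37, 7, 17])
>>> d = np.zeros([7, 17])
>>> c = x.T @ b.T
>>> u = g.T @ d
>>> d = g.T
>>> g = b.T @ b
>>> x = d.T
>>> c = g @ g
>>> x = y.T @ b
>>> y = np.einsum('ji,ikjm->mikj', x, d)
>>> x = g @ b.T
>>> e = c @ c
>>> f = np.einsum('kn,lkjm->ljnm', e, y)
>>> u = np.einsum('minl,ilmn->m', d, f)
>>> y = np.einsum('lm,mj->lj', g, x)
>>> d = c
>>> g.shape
(17, 17)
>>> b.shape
(3, 17)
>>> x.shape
(17, 3)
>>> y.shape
(17, 3)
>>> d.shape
(17, 17)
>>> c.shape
(17, 17)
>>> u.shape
(17,)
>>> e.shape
(17, 17)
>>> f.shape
(7, 7, 17, 37)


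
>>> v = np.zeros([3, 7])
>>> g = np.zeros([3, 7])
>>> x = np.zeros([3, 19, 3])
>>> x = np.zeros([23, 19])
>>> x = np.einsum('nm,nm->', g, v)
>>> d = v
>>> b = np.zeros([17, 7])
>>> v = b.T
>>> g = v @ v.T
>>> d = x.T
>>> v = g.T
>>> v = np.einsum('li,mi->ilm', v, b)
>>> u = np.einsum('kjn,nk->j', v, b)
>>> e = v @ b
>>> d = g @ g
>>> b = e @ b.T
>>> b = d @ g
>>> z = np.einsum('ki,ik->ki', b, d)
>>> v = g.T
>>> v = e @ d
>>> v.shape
(7, 7, 7)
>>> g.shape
(7, 7)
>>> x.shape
()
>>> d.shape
(7, 7)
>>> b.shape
(7, 7)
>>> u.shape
(7,)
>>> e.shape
(7, 7, 7)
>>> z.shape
(7, 7)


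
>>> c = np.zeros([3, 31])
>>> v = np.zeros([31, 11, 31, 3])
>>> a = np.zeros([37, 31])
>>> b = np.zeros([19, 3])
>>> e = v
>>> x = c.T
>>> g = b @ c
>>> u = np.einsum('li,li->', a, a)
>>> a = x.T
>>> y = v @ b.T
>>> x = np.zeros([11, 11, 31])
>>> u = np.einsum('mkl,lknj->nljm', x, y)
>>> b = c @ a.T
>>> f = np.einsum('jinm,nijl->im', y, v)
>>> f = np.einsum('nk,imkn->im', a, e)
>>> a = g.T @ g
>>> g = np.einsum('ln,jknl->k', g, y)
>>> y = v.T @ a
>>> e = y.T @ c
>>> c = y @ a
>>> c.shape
(3, 31, 11, 31)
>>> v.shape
(31, 11, 31, 3)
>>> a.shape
(31, 31)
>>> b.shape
(3, 3)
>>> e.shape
(31, 11, 31, 31)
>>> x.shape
(11, 11, 31)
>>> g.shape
(11,)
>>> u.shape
(31, 31, 19, 11)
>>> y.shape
(3, 31, 11, 31)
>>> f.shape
(31, 11)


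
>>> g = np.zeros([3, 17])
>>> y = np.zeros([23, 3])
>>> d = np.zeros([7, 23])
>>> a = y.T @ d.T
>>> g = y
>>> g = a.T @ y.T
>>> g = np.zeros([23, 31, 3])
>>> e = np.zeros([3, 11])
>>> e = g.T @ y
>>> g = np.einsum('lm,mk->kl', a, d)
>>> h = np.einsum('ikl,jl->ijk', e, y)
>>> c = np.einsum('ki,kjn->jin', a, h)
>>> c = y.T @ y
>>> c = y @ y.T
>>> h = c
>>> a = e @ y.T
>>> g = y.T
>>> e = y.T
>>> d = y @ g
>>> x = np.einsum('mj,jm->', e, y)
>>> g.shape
(3, 23)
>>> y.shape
(23, 3)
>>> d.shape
(23, 23)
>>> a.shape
(3, 31, 23)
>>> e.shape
(3, 23)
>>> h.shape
(23, 23)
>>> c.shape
(23, 23)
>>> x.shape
()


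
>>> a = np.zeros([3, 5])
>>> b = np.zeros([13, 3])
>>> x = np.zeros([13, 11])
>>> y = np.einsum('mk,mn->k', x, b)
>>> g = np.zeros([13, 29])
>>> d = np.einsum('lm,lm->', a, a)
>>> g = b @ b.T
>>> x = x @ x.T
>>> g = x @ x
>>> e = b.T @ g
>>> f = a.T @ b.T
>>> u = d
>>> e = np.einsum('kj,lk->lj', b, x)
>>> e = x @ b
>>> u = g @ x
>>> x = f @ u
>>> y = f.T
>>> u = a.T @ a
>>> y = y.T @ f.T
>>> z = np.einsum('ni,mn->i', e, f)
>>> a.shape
(3, 5)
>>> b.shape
(13, 3)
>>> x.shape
(5, 13)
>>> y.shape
(5, 5)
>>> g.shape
(13, 13)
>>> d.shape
()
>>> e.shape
(13, 3)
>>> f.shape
(5, 13)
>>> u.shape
(5, 5)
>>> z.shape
(3,)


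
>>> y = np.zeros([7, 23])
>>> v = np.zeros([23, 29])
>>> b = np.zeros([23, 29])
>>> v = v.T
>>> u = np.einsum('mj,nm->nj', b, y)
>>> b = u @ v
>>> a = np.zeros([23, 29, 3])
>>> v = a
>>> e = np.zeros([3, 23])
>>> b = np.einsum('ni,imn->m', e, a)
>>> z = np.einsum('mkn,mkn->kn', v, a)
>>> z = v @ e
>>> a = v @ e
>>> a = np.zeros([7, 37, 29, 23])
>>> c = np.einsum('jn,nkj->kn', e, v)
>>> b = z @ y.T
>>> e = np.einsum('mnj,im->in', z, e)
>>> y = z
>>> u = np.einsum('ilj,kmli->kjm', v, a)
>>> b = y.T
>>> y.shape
(23, 29, 23)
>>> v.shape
(23, 29, 3)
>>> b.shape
(23, 29, 23)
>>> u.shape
(7, 3, 37)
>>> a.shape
(7, 37, 29, 23)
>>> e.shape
(3, 29)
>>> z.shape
(23, 29, 23)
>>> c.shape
(29, 23)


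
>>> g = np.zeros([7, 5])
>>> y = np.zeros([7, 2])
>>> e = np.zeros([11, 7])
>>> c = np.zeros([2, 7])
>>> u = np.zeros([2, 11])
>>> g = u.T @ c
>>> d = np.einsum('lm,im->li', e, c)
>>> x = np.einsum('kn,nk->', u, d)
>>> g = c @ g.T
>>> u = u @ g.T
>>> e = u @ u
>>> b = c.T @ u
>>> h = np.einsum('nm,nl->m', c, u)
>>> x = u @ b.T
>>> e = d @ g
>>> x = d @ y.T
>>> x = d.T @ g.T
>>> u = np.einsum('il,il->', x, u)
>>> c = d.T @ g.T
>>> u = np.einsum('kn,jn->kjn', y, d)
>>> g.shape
(2, 11)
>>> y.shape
(7, 2)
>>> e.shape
(11, 11)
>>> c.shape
(2, 2)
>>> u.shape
(7, 11, 2)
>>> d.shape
(11, 2)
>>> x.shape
(2, 2)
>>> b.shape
(7, 2)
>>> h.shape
(7,)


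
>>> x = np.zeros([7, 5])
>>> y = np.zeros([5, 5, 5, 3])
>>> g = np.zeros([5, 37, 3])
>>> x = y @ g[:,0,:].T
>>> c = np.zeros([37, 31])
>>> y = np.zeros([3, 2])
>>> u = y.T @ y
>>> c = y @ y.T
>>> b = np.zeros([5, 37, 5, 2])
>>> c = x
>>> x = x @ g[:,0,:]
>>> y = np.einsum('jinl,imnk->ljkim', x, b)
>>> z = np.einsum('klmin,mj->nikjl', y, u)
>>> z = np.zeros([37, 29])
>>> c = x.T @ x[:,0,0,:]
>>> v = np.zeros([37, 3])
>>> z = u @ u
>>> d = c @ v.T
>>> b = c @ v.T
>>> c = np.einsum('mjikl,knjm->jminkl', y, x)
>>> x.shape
(5, 5, 5, 3)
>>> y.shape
(3, 5, 2, 5, 37)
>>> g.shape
(5, 37, 3)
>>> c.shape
(5, 3, 2, 5, 5, 37)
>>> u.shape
(2, 2)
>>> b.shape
(3, 5, 5, 37)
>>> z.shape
(2, 2)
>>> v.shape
(37, 3)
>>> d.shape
(3, 5, 5, 37)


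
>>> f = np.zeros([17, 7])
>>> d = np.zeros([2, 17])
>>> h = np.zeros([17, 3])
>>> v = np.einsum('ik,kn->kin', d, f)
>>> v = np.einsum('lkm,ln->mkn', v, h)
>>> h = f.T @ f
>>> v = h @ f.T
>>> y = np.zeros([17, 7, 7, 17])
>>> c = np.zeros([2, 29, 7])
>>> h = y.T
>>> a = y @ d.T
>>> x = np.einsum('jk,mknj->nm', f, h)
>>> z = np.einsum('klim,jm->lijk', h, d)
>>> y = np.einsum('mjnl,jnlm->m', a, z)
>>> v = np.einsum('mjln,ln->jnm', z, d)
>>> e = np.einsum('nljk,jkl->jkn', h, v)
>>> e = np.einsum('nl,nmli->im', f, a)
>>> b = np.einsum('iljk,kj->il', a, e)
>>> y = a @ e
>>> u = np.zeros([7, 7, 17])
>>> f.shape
(17, 7)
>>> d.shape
(2, 17)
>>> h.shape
(17, 7, 7, 17)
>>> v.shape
(7, 17, 7)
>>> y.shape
(17, 7, 7, 7)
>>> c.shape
(2, 29, 7)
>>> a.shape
(17, 7, 7, 2)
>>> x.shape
(7, 17)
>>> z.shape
(7, 7, 2, 17)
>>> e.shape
(2, 7)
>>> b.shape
(17, 7)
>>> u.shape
(7, 7, 17)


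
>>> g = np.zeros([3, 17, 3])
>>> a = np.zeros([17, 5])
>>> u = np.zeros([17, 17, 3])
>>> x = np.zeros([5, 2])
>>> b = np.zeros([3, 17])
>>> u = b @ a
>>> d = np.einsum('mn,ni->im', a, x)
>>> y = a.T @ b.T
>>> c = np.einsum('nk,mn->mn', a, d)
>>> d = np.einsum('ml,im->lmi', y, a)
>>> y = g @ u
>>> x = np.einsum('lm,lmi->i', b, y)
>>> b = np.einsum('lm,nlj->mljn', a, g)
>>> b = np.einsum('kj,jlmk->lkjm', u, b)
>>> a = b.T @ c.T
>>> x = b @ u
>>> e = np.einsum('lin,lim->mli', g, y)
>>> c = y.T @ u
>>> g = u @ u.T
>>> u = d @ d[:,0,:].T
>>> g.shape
(3, 3)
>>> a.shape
(3, 5, 3, 2)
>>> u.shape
(3, 5, 3)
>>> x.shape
(17, 3, 5, 5)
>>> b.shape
(17, 3, 5, 3)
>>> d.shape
(3, 5, 17)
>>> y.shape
(3, 17, 5)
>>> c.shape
(5, 17, 5)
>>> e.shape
(5, 3, 17)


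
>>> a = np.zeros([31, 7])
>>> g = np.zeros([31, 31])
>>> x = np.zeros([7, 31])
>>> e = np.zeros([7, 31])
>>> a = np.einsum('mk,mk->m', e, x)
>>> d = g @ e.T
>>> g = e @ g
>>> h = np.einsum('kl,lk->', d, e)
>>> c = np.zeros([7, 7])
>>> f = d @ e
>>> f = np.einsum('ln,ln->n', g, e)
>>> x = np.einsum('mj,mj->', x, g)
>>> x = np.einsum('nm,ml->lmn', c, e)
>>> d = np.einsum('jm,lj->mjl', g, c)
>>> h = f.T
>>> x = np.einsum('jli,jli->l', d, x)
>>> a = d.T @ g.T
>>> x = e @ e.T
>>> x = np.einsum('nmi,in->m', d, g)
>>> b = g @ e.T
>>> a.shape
(7, 7, 7)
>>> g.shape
(7, 31)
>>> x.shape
(7,)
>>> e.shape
(7, 31)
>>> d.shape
(31, 7, 7)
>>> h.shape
(31,)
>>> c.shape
(7, 7)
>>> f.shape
(31,)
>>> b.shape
(7, 7)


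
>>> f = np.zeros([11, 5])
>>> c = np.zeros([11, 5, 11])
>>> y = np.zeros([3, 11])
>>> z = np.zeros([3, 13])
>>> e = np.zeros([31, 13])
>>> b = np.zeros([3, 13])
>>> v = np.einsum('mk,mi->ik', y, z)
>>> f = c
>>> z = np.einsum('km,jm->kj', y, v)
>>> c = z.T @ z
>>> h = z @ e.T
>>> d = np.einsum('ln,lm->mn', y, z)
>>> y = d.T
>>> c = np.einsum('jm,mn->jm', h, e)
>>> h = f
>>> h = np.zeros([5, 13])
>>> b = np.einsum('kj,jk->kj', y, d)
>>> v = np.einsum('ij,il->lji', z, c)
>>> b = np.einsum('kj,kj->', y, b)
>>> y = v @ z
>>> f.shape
(11, 5, 11)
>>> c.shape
(3, 31)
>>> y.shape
(31, 13, 13)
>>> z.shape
(3, 13)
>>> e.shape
(31, 13)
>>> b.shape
()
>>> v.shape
(31, 13, 3)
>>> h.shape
(5, 13)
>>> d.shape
(13, 11)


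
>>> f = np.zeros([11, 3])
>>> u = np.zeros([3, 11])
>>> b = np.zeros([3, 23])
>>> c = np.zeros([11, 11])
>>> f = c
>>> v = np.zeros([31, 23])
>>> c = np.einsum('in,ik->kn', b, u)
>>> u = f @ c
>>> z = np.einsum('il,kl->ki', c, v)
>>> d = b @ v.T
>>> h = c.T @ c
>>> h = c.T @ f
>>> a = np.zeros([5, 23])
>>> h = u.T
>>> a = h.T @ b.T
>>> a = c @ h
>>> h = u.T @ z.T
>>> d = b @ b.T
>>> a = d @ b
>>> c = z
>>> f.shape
(11, 11)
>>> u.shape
(11, 23)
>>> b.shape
(3, 23)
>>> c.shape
(31, 11)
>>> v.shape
(31, 23)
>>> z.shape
(31, 11)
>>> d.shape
(3, 3)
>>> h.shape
(23, 31)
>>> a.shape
(3, 23)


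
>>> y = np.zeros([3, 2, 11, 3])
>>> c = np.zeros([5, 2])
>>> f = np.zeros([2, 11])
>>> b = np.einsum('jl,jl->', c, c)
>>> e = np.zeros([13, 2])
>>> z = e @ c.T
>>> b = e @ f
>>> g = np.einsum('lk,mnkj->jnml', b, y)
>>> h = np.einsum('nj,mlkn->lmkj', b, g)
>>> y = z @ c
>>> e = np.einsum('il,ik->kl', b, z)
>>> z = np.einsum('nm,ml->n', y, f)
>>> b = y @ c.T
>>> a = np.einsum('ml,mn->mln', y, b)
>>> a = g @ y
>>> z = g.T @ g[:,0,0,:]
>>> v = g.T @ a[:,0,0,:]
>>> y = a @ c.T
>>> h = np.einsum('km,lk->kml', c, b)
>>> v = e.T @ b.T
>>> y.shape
(3, 2, 3, 5)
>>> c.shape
(5, 2)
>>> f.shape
(2, 11)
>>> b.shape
(13, 5)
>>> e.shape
(5, 11)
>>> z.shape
(13, 3, 2, 13)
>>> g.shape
(3, 2, 3, 13)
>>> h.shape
(5, 2, 13)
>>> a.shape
(3, 2, 3, 2)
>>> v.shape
(11, 13)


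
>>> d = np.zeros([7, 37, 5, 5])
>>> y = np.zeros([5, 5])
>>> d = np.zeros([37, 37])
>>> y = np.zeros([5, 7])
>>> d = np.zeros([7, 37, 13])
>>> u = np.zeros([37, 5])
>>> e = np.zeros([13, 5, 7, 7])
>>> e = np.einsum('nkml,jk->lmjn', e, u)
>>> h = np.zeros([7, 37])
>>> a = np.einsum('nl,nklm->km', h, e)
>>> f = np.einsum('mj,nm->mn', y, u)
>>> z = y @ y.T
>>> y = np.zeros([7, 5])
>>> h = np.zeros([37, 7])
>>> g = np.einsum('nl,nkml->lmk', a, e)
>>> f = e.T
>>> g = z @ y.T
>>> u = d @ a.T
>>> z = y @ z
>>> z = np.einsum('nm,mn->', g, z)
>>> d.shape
(7, 37, 13)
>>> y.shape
(7, 5)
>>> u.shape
(7, 37, 7)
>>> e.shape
(7, 7, 37, 13)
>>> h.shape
(37, 7)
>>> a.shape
(7, 13)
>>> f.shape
(13, 37, 7, 7)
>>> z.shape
()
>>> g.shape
(5, 7)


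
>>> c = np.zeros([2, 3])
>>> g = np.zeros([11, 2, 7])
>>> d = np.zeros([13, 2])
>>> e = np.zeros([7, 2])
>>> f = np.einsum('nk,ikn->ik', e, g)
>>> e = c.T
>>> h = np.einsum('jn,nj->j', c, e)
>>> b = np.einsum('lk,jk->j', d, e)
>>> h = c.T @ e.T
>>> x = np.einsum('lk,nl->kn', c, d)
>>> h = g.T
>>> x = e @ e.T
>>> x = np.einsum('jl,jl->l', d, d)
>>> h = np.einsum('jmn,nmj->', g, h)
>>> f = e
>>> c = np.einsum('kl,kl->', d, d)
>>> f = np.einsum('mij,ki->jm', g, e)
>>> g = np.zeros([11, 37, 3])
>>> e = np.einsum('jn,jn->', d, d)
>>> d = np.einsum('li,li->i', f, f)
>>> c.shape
()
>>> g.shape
(11, 37, 3)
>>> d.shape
(11,)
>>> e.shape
()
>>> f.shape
(7, 11)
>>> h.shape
()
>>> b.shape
(3,)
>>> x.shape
(2,)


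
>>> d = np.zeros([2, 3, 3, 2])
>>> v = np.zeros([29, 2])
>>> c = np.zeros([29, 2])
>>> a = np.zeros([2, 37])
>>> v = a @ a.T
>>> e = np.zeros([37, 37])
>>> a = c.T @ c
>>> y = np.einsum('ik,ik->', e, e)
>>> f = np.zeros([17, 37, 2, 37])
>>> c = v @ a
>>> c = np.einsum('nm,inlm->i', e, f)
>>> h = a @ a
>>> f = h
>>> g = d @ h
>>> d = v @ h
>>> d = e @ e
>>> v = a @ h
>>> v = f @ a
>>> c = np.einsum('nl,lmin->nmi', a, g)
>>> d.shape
(37, 37)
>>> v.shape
(2, 2)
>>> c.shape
(2, 3, 3)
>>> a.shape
(2, 2)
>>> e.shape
(37, 37)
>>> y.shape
()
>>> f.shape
(2, 2)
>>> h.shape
(2, 2)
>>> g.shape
(2, 3, 3, 2)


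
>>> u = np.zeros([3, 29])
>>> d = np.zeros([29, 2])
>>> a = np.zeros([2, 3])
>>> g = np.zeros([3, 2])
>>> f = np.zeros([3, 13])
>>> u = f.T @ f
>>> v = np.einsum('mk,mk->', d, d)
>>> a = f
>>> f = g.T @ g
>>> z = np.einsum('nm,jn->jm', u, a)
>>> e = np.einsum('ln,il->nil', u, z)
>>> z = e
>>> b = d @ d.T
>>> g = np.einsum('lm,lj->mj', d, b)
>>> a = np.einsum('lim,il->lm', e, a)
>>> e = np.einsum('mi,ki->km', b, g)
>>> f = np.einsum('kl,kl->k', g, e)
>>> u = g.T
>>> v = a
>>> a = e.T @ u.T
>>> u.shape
(29, 2)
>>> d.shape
(29, 2)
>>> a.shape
(29, 29)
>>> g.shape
(2, 29)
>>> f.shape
(2,)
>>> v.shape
(13, 13)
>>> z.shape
(13, 3, 13)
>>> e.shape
(2, 29)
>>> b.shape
(29, 29)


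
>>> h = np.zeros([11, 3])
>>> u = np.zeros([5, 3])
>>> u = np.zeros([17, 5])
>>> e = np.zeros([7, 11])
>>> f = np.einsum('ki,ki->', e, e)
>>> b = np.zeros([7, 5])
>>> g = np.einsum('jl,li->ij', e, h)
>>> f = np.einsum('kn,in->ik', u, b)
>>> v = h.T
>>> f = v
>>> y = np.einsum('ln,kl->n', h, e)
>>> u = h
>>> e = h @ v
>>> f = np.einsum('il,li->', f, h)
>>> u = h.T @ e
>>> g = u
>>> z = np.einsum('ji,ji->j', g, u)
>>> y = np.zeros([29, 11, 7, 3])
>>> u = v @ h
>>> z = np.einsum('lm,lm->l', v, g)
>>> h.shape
(11, 3)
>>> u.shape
(3, 3)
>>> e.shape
(11, 11)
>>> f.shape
()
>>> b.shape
(7, 5)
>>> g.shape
(3, 11)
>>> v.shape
(3, 11)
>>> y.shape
(29, 11, 7, 3)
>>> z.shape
(3,)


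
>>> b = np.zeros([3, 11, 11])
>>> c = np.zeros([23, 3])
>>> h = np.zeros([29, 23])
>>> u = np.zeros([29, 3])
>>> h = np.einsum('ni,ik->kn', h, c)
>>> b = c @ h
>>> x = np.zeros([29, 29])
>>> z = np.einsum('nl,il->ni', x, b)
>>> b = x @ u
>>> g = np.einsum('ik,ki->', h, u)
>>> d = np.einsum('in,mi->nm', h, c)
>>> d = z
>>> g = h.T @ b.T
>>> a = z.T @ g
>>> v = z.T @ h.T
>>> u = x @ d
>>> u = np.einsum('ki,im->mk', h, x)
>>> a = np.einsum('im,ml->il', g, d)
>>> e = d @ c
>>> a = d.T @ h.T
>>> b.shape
(29, 3)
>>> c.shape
(23, 3)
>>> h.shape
(3, 29)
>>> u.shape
(29, 3)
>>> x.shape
(29, 29)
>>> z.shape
(29, 23)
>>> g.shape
(29, 29)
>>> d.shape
(29, 23)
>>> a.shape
(23, 3)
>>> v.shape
(23, 3)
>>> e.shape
(29, 3)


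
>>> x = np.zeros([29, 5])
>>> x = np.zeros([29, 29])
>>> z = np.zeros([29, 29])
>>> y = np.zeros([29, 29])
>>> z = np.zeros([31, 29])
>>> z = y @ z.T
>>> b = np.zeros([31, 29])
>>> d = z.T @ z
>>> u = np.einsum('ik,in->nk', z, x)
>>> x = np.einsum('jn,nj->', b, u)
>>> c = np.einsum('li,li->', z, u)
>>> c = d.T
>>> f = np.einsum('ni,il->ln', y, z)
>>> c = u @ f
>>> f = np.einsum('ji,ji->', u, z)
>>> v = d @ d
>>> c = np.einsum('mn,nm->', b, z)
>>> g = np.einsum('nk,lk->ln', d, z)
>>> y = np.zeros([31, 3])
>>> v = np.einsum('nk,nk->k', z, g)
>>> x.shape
()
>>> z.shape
(29, 31)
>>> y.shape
(31, 3)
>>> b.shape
(31, 29)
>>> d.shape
(31, 31)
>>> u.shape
(29, 31)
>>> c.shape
()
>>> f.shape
()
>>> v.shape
(31,)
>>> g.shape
(29, 31)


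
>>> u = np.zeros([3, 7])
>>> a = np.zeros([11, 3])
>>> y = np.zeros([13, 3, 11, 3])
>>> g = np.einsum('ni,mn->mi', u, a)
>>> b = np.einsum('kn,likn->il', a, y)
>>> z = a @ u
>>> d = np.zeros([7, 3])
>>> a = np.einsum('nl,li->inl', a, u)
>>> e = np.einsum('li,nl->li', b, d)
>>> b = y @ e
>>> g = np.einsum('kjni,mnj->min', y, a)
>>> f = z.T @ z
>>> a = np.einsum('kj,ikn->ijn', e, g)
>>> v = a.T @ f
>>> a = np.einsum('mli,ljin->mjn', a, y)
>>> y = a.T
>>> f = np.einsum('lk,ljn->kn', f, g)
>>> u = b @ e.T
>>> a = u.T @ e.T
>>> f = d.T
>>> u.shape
(13, 3, 11, 3)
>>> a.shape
(3, 11, 3, 3)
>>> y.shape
(3, 3, 7)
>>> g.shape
(7, 3, 11)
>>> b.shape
(13, 3, 11, 13)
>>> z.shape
(11, 7)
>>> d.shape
(7, 3)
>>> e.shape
(3, 13)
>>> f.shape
(3, 7)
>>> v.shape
(11, 13, 7)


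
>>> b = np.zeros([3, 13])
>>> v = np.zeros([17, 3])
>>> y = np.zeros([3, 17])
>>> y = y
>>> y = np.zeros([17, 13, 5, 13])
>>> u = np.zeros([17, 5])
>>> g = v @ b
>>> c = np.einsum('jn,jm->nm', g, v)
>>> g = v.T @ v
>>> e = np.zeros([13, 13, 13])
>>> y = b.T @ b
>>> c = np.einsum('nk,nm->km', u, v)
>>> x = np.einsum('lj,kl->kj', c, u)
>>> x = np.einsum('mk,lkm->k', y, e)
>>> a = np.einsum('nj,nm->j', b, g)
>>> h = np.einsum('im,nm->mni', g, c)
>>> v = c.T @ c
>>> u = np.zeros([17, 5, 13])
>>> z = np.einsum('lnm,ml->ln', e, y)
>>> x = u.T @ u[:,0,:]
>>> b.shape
(3, 13)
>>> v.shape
(3, 3)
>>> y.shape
(13, 13)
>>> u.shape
(17, 5, 13)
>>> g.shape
(3, 3)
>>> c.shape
(5, 3)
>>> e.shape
(13, 13, 13)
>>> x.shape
(13, 5, 13)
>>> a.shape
(13,)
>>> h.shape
(3, 5, 3)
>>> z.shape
(13, 13)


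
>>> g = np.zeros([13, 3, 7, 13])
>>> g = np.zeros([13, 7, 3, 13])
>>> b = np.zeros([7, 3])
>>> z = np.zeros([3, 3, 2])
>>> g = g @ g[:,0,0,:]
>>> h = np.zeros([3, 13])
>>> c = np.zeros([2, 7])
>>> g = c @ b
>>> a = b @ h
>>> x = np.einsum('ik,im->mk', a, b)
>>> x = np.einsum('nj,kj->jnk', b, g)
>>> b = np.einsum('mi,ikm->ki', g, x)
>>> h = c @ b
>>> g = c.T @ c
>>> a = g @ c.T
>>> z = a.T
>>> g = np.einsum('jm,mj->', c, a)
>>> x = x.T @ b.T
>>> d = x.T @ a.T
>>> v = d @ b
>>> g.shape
()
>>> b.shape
(7, 3)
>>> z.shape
(2, 7)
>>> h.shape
(2, 3)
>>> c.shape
(2, 7)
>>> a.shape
(7, 2)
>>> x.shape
(2, 7, 7)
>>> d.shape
(7, 7, 7)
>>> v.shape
(7, 7, 3)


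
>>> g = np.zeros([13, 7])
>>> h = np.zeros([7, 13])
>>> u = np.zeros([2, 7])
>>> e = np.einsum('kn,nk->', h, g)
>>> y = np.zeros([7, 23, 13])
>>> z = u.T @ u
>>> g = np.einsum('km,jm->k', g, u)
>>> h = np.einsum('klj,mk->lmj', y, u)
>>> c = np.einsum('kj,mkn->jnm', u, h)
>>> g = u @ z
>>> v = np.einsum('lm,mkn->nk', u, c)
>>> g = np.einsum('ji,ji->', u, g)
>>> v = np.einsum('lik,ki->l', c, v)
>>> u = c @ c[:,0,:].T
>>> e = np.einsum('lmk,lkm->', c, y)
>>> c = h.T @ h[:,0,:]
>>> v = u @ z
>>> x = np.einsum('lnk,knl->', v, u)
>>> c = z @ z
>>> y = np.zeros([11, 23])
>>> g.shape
()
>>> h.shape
(23, 2, 13)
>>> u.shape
(7, 13, 7)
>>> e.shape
()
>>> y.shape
(11, 23)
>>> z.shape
(7, 7)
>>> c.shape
(7, 7)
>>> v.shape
(7, 13, 7)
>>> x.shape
()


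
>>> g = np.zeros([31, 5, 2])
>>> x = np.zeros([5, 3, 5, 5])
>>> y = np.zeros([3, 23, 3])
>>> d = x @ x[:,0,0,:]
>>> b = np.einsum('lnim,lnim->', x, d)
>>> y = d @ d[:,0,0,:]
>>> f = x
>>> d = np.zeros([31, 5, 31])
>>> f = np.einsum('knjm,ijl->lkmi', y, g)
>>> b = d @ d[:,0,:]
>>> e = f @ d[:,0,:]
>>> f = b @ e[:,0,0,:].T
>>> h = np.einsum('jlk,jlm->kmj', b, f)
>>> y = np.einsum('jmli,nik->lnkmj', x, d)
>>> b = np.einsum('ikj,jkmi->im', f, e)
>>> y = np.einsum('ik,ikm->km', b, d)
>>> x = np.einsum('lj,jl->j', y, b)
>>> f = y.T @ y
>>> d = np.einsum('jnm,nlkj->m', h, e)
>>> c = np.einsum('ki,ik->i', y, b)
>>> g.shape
(31, 5, 2)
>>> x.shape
(31,)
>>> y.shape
(5, 31)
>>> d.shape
(31,)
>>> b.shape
(31, 5)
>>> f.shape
(31, 31)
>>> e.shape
(2, 5, 5, 31)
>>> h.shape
(31, 2, 31)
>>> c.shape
(31,)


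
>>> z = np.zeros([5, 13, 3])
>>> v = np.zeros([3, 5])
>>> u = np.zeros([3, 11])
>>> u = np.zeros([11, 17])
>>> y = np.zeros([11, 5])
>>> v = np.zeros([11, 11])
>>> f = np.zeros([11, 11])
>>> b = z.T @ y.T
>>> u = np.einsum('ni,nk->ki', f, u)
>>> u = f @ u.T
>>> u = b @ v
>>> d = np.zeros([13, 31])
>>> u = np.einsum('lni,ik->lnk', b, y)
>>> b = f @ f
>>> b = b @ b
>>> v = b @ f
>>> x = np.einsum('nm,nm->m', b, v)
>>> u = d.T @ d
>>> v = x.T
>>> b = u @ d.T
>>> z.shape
(5, 13, 3)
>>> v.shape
(11,)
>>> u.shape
(31, 31)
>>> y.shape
(11, 5)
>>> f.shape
(11, 11)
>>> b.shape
(31, 13)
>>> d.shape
(13, 31)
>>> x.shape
(11,)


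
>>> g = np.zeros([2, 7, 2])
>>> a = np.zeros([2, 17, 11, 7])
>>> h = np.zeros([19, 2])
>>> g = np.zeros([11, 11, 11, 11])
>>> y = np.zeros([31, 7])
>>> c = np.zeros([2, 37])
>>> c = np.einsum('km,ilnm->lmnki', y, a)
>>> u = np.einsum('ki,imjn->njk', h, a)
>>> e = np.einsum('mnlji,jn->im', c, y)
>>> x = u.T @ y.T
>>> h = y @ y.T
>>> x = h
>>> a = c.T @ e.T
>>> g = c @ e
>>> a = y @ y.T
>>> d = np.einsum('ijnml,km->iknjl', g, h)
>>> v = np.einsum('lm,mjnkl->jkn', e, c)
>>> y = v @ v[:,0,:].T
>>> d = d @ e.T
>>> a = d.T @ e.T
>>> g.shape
(17, 7, 11, 31, 17)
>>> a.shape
(2, 7, 11, 31, 2)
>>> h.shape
(31, 31)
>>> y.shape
(7, 31, 7)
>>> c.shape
(17, 7, 11, 31, 2)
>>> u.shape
(7, 11, 19)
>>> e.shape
(2, 17)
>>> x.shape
(31, 31)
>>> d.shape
(17, 31, 11, 7, 2)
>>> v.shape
(7, 31, 11)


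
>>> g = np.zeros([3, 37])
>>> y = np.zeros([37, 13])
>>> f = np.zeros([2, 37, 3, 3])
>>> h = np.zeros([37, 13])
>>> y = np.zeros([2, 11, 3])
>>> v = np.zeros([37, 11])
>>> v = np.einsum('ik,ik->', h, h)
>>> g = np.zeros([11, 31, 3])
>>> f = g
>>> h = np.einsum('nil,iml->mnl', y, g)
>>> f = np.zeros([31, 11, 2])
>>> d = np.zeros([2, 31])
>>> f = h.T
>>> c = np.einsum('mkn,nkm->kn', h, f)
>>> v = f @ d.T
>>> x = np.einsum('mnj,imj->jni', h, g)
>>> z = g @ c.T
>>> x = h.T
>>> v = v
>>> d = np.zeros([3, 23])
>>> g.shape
(11, 31, 3)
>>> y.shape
(2, 11, 3)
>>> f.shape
(3, 2, 31)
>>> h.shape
(31, 2, 3)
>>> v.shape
(3, 2, 2)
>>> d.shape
(3, 23)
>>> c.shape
(2, 3)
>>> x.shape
(3, 2, 31)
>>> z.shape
(11, 31, 2)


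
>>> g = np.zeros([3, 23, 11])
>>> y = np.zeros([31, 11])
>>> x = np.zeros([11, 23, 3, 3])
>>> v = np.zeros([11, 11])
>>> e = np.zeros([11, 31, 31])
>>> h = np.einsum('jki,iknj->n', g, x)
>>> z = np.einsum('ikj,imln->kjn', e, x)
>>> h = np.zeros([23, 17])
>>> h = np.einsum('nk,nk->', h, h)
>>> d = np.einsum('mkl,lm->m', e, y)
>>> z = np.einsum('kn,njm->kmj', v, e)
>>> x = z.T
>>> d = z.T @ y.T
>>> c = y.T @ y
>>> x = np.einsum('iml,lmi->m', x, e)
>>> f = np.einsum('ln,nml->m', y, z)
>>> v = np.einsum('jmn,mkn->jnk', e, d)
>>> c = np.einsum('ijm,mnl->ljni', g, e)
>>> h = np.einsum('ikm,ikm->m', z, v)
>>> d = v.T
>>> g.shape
(3, 23, 11)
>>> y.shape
(31, 11)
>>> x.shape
(31,)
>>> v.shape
(11, 31, 31)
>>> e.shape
(11, 31, 31)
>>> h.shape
(31,)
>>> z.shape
(11, 31, 31)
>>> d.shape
(31, 31, 11)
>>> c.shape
(31, 23, 31, 3)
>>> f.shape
(31,)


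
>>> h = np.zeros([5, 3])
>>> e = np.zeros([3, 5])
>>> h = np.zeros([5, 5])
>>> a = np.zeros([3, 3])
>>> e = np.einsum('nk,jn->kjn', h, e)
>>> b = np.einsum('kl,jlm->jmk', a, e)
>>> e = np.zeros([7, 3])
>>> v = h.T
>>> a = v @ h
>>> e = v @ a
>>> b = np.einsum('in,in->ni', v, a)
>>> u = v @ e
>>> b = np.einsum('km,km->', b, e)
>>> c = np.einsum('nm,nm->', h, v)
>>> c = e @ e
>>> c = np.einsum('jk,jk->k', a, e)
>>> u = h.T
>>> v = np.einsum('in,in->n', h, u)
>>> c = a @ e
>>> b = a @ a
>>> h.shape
(5, 5)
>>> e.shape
(5, 5)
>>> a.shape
(5, 5)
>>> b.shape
(5, 5)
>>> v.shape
(5,)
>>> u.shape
(5, 5)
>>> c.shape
(5, 5)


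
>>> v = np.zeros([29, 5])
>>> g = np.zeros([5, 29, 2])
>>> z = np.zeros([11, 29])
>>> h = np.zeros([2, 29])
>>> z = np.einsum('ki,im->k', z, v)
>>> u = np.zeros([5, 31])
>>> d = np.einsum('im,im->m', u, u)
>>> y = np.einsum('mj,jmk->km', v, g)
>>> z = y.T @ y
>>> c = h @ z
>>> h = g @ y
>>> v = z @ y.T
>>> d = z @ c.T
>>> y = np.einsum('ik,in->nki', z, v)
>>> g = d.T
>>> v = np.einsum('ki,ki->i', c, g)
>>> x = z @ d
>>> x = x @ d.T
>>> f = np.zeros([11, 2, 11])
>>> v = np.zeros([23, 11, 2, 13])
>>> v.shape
(23, 11, 2, 13)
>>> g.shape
(2, 29)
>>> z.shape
(29, 29)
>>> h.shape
(5, 29, 29)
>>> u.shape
(5, 31)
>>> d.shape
(29, 2)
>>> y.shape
(2, 29, 29)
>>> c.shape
(2, 29)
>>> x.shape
(29, 29)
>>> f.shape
(11, 2, 11)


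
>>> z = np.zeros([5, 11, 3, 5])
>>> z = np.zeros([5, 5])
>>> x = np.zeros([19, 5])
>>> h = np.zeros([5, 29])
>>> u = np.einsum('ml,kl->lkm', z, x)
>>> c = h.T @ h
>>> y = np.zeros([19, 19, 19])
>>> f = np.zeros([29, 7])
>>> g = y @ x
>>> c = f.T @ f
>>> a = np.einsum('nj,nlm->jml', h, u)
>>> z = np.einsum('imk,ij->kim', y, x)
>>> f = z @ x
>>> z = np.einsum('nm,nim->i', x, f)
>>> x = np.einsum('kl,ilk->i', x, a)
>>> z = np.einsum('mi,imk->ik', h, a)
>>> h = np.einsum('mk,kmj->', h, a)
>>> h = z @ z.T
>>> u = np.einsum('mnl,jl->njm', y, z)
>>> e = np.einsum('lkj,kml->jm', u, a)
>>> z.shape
(29, 19)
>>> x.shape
(29,)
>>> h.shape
(29, 29)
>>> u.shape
(19, 29, 19)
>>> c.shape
(7, 7)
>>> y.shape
(19, 19, 19)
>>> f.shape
(19, 19, 5)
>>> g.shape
(19, 19, 5)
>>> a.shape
(29, 5, 19)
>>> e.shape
(19, 5)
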